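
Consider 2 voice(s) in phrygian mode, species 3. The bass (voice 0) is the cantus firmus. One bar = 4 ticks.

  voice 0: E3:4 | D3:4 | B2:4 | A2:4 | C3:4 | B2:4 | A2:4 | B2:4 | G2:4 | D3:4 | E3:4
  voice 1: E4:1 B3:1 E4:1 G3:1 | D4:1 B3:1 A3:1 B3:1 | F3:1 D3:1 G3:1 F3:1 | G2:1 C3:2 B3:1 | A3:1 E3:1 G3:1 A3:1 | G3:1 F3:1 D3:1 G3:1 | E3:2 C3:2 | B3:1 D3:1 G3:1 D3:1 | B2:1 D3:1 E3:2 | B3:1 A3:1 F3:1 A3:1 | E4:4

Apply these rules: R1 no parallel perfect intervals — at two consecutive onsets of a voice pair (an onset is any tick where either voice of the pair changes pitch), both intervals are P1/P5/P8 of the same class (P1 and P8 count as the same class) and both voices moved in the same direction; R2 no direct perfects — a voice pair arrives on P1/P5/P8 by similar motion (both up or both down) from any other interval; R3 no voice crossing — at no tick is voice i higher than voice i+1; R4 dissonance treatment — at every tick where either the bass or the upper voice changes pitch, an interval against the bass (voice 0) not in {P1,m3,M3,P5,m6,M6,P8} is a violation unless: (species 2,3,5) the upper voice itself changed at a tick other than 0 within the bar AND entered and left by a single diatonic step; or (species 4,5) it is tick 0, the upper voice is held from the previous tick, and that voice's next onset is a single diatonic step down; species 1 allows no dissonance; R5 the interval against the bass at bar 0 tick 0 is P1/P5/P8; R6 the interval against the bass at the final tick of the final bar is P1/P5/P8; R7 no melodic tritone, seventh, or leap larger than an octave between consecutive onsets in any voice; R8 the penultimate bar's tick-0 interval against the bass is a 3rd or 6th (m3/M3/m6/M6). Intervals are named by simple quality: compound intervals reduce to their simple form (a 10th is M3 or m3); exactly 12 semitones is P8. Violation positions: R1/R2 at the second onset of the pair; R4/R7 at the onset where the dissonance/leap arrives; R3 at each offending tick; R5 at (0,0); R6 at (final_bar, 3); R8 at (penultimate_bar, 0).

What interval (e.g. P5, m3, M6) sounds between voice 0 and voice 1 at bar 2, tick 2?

m6

voice 0=B2 voice 1=G3 -> m6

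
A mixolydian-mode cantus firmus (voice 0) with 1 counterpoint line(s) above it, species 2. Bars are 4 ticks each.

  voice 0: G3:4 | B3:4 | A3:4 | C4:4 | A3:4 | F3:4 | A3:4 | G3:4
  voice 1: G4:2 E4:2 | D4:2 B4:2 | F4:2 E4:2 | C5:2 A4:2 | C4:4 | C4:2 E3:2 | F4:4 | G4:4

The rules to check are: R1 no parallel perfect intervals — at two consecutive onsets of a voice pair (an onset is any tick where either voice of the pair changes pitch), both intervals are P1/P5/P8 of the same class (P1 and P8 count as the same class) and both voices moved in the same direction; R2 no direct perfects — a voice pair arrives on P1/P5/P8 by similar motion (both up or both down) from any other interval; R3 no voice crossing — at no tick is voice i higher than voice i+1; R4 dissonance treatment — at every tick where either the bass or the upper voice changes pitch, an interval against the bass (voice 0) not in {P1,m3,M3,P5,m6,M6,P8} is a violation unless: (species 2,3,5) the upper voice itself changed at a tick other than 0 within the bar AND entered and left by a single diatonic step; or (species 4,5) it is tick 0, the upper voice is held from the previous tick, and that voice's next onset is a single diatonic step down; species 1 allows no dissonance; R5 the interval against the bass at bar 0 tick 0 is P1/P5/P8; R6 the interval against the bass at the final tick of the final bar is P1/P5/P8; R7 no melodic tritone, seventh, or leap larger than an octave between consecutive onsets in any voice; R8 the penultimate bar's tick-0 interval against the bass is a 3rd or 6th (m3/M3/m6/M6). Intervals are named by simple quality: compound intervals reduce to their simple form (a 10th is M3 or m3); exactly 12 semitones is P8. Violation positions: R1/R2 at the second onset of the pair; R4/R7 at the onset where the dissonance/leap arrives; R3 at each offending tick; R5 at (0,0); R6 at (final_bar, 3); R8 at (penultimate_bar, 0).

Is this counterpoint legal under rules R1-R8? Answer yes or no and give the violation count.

No (6 violations)

bar 0: v0=G3 v1=G4 (P8)
bar 1: v0=B3 v1=D4 (m3)
bar 2: v0=A3 v1=F4 (m6)
bar 3: v0=C4 v1=C5 (P8)
bar 4: v0=A3 v1=C4 (m3)
bar 5: v0=F3 v1=C4 (P5)
bar 6: v0=A3 v1=F4 (m6)
bar 7: v0=G3 v1=G4 (P8)
  R7 @ bar2.0: B4->F4 leap 6st
  R2 @ bar3.0: A3/E4 P5 -> C4/C5 P8 similar
  R3 @ bar5.2: F3 above E3
  R4 @ bar5.2: F3/E3 m2 untreated
  R3 @ bar5.3: F3 above E3
  R7 @ bar6.0: E3->F4 leap 13st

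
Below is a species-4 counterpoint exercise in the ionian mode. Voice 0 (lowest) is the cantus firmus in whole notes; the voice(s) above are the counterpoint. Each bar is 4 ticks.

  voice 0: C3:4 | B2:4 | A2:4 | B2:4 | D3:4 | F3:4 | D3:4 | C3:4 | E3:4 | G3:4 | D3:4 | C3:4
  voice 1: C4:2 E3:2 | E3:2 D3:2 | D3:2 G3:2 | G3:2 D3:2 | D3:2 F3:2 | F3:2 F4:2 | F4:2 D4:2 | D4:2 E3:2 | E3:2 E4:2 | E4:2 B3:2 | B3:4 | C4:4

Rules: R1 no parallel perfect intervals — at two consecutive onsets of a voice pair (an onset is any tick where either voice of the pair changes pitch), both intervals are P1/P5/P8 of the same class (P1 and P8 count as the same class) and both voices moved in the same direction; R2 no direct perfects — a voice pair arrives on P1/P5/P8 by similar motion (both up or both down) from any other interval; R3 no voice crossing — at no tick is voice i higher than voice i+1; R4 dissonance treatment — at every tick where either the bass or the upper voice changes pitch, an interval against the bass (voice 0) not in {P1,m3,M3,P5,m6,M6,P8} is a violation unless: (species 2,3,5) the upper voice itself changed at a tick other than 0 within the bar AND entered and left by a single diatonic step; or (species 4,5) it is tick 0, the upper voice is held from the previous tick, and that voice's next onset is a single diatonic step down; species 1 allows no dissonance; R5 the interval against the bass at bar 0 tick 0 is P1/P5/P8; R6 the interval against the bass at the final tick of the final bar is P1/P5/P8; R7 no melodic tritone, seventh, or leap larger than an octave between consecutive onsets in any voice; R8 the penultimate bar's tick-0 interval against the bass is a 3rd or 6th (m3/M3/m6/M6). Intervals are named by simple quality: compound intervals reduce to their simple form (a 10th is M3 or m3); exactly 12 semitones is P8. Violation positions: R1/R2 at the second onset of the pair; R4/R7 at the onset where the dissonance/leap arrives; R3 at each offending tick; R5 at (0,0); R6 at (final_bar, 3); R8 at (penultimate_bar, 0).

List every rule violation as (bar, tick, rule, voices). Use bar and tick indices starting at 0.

bar 0: v0=C3 v1=C4 downbeat P8
bar 1: v0=B2 v1=E3 downbeat P4
bar 2: v0=A2 v1=D3 downbeat P4
bar 3: v0=B2 v1=G3 downbeat m6
bar 4: v0=D3 v1=D3 downbeat P1
bar 5: v0=F3 v1=F3 downbeat P1
bar 6: v0=D3 v1=F4 downbeat m3
bar 7: v0=C3 v1=D4 downbeat M2
bar 8: v0=E3 v1=E3 downbeat P1
bar 9: v0=G3 v1=E4 downbeat M6
bar 10: v0=D3 v1=B3 downbeat M6
bar 11: v0=C3 v1=C4 downbeat P8
  -> R4 @ bar 2 tick 0 v(0, 1): A2/D3 P4 untreated
  -> R4 @ bar 2 tick 2 v(0, 1): A2/G3 m7 untreated
  -> R4 @ bar 7 tick 0 v(0, 1): C3/D4 M2 untreated
  -> R7 @ bar 7 tick 2 v(1,): D4->E3 leap 10st

(2, 0, R4, (0, 1))
(2, 2, R4, (0, 1))
(7, 0, R4, (0, 1))
(7, 2, R7, (1,))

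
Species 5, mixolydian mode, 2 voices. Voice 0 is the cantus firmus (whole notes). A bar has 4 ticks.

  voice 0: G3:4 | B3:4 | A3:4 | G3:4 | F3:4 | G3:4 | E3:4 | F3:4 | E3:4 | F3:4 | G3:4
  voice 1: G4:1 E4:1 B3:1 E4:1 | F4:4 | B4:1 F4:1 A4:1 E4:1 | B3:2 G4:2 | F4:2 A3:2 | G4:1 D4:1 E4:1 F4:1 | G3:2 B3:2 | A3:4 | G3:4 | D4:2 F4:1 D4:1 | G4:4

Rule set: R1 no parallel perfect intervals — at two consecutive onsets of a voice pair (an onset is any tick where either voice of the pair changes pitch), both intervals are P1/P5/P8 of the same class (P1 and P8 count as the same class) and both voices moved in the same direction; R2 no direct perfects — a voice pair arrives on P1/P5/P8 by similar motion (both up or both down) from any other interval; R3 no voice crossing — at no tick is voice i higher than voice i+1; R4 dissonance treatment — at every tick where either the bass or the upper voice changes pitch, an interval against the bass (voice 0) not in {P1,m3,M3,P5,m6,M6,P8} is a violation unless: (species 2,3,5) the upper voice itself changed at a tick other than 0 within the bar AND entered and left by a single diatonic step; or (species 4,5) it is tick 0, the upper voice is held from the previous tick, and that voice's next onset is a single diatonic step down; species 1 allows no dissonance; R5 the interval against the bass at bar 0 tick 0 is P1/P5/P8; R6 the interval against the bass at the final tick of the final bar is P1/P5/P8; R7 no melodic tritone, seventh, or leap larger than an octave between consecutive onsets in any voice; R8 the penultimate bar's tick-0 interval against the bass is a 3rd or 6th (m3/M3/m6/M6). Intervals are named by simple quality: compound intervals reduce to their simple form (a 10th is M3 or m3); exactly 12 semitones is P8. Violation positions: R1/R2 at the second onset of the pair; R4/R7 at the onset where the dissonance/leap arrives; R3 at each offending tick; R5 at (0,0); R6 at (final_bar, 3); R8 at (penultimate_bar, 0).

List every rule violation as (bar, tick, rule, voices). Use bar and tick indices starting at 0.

(1, 0, R4, (0, 1))
(2, 0, R4, (0, 1))
(2, 0, R7, (1,))
(2, 1, R7, (1,))
(4, 0, R1, (0, 1))
(5, 0, R2, (0, 1))
(5, 0, R7, (1,))
(5, 3, R4, (0, 1))
(6, 0, R7, (1,))
(10, 0, R2, (0, 1))

bar 0: v0=G3 v1=G4 downbeat P8
bar 1: v0=B3 v1=F4 downbeat TT
bar 2: v0=A3 v1=B4 downbeat M2
bar 3: v0=G3 v1=B3 downbeat M3
bar 4: v0=F3 v1=F4 downbeat P8
bar 5: v0=G3 v1=G4 downbeat P8
bar 6: v0=E3 v1=G3 downbeat m3
bar 7: v0=F3 v1=A3 downbeat M3
bar 8: v0=E3 v1=G3 downbeat m3
bar 9: v0=F3 v1=D4 downbeat M6
bar 10: v0=G3 v1=G4 downbeat P8
  -> R4 @ bar 1 tick 0 v(0, 1): B3/F4 TT untreated
  -> R4 @ bar 2 tick 0 v(0, 1): A3/B4 M2 untreated
  -> R7 @ bar 2 tick 0 v(1,): F4->B4 leap 6st
  -> R7 @ bar 2 tick 1 v(1,): B4->F4 leap 6st
  -> R1 @ bar 4 tick 0 v(0, 1): G3/G4 P8 -> F3/F4 P8 similar
  -> R2 @ bar 5 tick 0 v(0, 1): F3/A3 M3 -> G3/G4 P8 similar
  -> R7 @ bar 5 tick 0 v(1,): A3->G4 leap 10st
  -> R4 @ bar 5 tick 3 v(0, 1): G3/F4 m7 untreated
  -> R7 @ bar 6 tick 0 v(1,): F4->G3 leap 10st
  -> R2 @ bar 10 tick 0 v(0, 1): F3/D4 M6 -> G3/G4 P8 similar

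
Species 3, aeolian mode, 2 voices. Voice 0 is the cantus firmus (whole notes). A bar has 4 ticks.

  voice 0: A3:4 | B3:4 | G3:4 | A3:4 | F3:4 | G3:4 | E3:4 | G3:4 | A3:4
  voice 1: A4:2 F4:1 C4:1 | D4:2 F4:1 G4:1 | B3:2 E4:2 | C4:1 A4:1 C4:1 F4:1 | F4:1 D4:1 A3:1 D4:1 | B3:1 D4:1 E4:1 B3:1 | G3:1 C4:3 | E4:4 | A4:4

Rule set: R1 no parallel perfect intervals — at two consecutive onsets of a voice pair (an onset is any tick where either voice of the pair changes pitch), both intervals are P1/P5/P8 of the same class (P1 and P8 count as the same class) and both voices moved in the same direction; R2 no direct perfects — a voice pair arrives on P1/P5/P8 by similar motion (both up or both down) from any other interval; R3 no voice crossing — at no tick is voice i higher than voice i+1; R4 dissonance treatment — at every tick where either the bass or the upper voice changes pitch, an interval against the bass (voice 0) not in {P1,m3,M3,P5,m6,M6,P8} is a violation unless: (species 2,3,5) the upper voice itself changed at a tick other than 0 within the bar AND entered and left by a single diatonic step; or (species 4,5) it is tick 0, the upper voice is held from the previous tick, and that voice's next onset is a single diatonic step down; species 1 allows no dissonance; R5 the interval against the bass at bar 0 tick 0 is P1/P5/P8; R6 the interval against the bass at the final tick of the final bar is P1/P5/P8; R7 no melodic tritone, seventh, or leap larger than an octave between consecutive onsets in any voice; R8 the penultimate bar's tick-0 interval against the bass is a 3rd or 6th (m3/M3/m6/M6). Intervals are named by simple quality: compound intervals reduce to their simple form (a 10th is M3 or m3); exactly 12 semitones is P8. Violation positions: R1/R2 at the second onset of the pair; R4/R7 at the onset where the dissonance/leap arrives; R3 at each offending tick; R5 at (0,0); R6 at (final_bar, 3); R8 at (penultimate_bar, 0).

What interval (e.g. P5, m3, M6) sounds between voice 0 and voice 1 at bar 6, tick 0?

voice 0=E3 voice 1=G3 -> m3

m3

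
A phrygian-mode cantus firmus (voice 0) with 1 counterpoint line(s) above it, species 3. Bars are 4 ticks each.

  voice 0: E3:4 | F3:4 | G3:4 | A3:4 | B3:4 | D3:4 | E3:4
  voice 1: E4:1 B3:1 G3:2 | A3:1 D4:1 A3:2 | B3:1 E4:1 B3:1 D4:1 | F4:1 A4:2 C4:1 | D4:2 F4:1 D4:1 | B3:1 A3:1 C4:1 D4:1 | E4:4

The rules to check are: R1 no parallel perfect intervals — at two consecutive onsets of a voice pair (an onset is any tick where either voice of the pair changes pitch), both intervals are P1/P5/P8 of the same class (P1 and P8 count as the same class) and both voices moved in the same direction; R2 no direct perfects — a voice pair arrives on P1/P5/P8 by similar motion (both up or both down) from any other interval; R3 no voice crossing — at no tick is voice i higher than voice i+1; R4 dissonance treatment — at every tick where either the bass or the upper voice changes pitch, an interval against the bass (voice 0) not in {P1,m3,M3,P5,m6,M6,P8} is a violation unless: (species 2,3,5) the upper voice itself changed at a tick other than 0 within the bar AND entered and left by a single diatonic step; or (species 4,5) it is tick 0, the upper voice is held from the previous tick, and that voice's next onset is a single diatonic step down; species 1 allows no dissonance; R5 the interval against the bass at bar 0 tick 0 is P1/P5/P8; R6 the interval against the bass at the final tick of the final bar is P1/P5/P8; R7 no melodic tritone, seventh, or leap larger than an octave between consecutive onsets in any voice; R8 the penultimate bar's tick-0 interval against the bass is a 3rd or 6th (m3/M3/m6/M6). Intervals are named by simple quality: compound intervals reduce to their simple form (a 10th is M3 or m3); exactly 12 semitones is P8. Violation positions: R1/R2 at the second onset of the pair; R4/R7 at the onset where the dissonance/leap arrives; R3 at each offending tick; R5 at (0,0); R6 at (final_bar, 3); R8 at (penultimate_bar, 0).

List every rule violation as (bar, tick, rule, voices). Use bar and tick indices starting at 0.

(4, 2, R4, (0, 1))
(5, 2, R4, (0, 1))
(6, 0, R1, (0, 1))

bar 0: v0=E3 v1=E4 downbeat P8
bar 1: v0=F3 v1=A3 downbeat M3
bar 2: v0=G3 v1=B3 downbeat M3
bar 3: v0=A3 v1=F4 downbeat m6
bar 4: v0=B3 v1=D4 downbeat m3
bar 5: v0=D3 v1=B3 downbeat M6
bar 6: v0=E3 v1=E4 downbeat P8
  -> R4 @ bar 4 tick 2 v(0, 1): B3/F4 TT untreated
  -> R4 @ bar 5 tick 2 v(0, 1): D3/C4 m7 untreated
  -> R1 @ bar 6 tick 0 v(0, 1): D3/D4 P8 -> E3/E4 P8 similar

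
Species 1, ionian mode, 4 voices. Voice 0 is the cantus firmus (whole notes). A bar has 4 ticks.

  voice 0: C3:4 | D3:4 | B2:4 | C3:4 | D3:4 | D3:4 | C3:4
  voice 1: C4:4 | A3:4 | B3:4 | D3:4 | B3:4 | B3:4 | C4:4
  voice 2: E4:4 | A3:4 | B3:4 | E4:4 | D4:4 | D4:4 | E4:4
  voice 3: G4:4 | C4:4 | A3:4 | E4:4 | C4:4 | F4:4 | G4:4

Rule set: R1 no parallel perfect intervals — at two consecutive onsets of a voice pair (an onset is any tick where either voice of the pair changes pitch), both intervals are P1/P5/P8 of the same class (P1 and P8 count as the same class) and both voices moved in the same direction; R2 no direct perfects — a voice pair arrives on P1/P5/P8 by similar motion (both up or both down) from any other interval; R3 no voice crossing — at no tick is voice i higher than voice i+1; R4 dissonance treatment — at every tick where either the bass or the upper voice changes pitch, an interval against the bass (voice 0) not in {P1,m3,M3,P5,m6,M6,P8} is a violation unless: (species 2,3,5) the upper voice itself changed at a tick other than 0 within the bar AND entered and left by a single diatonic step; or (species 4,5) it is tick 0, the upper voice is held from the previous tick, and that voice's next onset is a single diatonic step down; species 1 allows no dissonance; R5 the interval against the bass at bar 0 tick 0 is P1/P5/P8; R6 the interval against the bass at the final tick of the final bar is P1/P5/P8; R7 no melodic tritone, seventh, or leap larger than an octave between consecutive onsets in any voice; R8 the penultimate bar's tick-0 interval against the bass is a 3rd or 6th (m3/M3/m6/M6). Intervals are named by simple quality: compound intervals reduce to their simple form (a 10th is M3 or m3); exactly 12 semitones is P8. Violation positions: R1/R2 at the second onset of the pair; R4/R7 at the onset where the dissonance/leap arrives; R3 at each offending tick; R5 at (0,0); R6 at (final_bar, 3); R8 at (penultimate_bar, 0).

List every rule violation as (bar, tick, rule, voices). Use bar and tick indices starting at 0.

bar 0: v0=C3 v1=C4 v2=E4 v3=G4 downbeat P5
bar 1: v0=D3 v1=A3 v2=A3 v3=C4 downbeat m7
bar 2: v0=B2 v1=B3 v2=B3 v3=A3 downbeat m7
bar 3: v0=C3 v1=D3 v2=E4 v3=E4 downbeat M3
bar 4: v0=D3 v1=B3 v2=D4 v3=C4 downbeat m7
bar 5: v0=D3 v1=B3 v2=D4 v3=F4 downbeat m3
bar 6: v0=C3 v1=C4 v2=E4 v3=G4 downbeat P5
  -> R5 @ bar 0 tick 0 v(0, 2): opens on M3
  -> R2 @ bar 1 tick 0 v(1, 2): C4/E4 M3 -> A3/A3 P1 similar
  -> R4 @ bar 1 tick 0 v(0, 3): D3/C4 m7 untreated
  -> R1 @ bar 2 tick 0 v(1, 2): A3/A3 P1 -> B3/B3 P1 similar
  -> R3 @ bar 2 tick 0 v(2, 3): B3 above A3
  -> R4 @ bar 2 tick 0 v(0, 3): B2/A3 m7 untreated
  -> R3 @ bar 2 tick 1 v(2, 3): B3 above A3
  -> R3 @ bar 2 tick 2 v(2, 3): B3 above A3
  -> R3 @ bar 2 tick 3 v(2, 3): B3 above A3
  -> R2 @ bar 3 tick 0 v(2, 3): B3/A3 M2 -> E4/E4 P1 similar
  -> R4 @ bar 3 tick 0 v(0, 1): C3/D3 M2 untreated
  -> R3 @ bar 4 tick 0 v(2, 3): D4 above C4
  -> R4 @ bar 4 tick 0 v(0, 3): D3/C4 m7 untreated
  -> R3 @ bar 4 tick 1 v(2, 3): D4 above C4
  -> R3 @ bar 4 tick 2 v(2, 3): D4 above C4
  -> R3 @ bar 4 tick 3 v(2, 3): D4 above C4
  -> R8 @ bar 5 tick 0 v(0, 2): penult P8 not 3rd/6th
  -> R2 @ bar 6 tick 0 v(1, 3): B3/F4 TT -> C4/G4 P5 similar
  -> R6 @ bar 6 tick 3 v(0, 2): closes on M3

(0, 0, R5, (0, 2))
(1, 0, R2, (1, 2))
(1, 0, R4, (0, 3))
(2, 0, R1, (1, 2))
(2, 0, R3, (2, 3))
(2, 0, R4, (0, 3))
(2, 1, R3, (2, 3))
(2, 2, R3, (2, 3))
(2, 3, R3, (2, 3))
(3, 0, R2, (2, 3))
(3, 0, R4, (0, 1))
(4, 0, R3, (2, 3))
(4, 0, R4, (0, 3))
(4, 1, R3, (2, 3))
(4, 2, R3, (2, 3))
(4, 3, R3, (2, 3))
(5, 0, R8, (0, 2))
(6, 0, R2, (1, 3))
(6, 3, R6, (0, 2))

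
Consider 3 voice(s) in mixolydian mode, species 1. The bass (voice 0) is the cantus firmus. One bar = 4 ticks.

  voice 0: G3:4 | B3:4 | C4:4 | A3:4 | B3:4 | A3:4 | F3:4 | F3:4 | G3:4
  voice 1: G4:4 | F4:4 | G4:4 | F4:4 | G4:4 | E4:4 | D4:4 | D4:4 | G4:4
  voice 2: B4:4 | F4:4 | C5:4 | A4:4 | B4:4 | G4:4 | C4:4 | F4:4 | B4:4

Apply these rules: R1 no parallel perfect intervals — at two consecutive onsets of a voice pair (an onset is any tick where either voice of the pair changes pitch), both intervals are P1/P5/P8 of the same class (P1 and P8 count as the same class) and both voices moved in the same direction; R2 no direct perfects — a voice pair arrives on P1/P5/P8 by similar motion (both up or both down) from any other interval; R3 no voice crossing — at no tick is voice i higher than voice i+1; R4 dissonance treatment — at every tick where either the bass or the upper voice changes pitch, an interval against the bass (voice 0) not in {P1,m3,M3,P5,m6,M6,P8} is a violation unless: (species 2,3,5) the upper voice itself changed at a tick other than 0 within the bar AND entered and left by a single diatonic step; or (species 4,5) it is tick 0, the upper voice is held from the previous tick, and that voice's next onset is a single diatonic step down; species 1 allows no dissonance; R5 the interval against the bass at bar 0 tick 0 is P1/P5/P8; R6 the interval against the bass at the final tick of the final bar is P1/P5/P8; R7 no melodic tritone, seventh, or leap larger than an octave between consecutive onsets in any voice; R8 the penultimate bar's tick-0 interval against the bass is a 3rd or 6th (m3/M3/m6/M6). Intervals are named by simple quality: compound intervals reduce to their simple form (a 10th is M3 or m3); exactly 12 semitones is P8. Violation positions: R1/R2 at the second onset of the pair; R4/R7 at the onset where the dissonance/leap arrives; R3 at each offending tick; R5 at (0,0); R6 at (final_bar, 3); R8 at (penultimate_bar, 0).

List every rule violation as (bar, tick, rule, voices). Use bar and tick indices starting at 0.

bar 0: v0=G3 v1=G4 v2=B4 downbeat M3
bar 1: v0=B3 v1=F4 v2=F4 downbeat TT
bar 2: v0=C4 v1=G4 v2=C5 downbeat P8
bar 3: v0=A3 v1=F4 v2=A4 downbeat P8
bar 4: v0=B3 v1=G4 v2=B4 downbeat P8
bar 5: v0=A3 v1=E4 v2=G4 downbeat m7
bar 6: v0=F3 v1=D4 v2=C4 downbeat P5
bar 7: v0=F3 v1=D4 v2=F4 downbeat P8
bar 8: v0=G3 v1=G4 v2=B4 downbeat M3
  -> R5 @ bar 0 tick 0 v(0, 2): opens on M3
  -> R2 @ bar 1 tick 0 v(1, 2): G4/B4 M3 -> F4/F4 P1 similar
  -> R4 @ bar 1 tick 0 v(0, 1): B3/F4 TT untreated
  -> R4 @ bar 1 tick 0 v(0, 2): B3/F4 TT untreated
  -> R7 @ bar 1 tick 0 v(2,): B4->F4 leap 6st
  -> R2 @ bar 2 tick 0 v(0, 1): B3/F4 TT -> C4/G4 P5 similar
  -> R2 @ bar 2 tick 0 v(0, 2): B3/F4 TT -> C4/C5 P8 similar
  -> R1 @ bar 3 tick 0 v(0, 2): C4/C5 P8 -> A3/A4 P8 similar
  -> R1 @ bar 4 tick 0 v(0, 2): A3/A4 P8 -> B3/B4 P8 similar
  -> R2 @ bar 5 tick 0 v(0, 1): B3/G4 m6 -> A3/E4 P5 similar
  -> R4 @ bar 5 tick 0 v(0, 2): A3/G4 m7 untreated
  -> R2 @ bar 6 tick 0 v(0, 2): A3/G4 m7 -> F3/C4 P5 similar
  -> R3 @ bar 6 tick 0 v(1, 2): D4 above C4
  -> R3 @ bar 6 tick 1 v(1, 2): D4 above C4
  -> R3 @ bar 6 tick 2 v(1, 2): D4 above C4
  -> R3 @ bar 6 tick 3 v(1, 2): D4 above C4
  -> R8 @ bar 7 tick 0 v(0, 2): penult P8 not 3rd/6th
  -> R2 @ bar 8 tick 0 v(0, 1): F3/D4 M6 -> G3/G4 P8 similar
  -> R7 @ bar 8 tick 0 v(2,): F4->B4 leap 6st
  -> R6 @ bar 8 tick 3 v(0, 2): closes on M3

(0, 0, R5, (0, 2))
(1, 0, R2, (1, 2))
(1, 0, R4, (0, 1))
(1, 0, R4, (0, 2))
(1, 0, R7, (2,))
(2, 0, R2, (0, 1))
(2, 0, R2, (0, 2))
(3, 0, R1, (0, 2))
(4, 0, R1, (0, 2))
(5, 0, R2, (0, 1))
(5, 0, R4, (0, 2))
(6, 0, R2, (0, 2))
(6, 0, R3, (1, 2))
(6, 1, R3, (1, 2))
(6, 2, R3, (1, 2))
(6, 3, R3, (1, 2))
(7, 0, R8, (0, 2))
(8, 0, R2, (0, 1))
(8, 0, R7, (2,))
(8, 3, R6, (0, 2))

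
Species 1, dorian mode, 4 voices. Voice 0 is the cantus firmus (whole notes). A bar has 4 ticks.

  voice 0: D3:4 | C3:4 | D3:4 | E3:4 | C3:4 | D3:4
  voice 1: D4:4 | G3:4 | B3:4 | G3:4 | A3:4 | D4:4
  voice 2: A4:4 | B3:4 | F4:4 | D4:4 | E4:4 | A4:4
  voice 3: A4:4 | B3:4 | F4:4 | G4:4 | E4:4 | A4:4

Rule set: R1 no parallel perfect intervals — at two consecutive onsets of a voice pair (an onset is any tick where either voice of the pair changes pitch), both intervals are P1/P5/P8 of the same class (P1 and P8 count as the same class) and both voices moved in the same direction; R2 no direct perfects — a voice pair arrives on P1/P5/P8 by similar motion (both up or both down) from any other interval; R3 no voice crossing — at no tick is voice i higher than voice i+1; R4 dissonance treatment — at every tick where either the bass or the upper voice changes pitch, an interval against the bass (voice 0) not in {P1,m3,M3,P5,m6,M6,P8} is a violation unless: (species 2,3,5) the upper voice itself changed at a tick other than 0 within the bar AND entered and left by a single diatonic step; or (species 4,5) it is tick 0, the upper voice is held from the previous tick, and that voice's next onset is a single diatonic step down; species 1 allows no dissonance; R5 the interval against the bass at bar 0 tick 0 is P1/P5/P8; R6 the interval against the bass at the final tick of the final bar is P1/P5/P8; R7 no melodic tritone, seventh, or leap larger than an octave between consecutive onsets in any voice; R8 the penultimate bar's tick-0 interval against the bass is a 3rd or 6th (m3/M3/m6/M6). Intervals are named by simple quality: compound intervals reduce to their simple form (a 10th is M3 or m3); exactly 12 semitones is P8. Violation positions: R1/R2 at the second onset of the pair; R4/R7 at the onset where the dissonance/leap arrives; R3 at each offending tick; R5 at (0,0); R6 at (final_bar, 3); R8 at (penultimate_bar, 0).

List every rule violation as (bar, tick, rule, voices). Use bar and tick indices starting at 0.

(1, 0, R1, (2, 3))
(1, 0, R2, (0, 1))
(1, 0, R4, (0, 2))
(1, 0, R4, (0, 3))
(1, 0, R7, (2,))
(1, 0, R7, (3,))
(2, 0, R1, (2, 3))
(2, 0, R7, (2,))
(2, 0, R7, (3,))
(3, 0, R2, (1, 2))
(3, 0, R4, (0, 2))
(4, 0, R1, (1, 2))
(5, 0, R1, (1, 2))
(5, 0, R1, (1, 3))
(5, 0, R1, (2, 3))
(5, 0, R2, (0, 1))
(5, 0, R2, (0, 2))
(5, 0, R2, (0, 3))

bar 0: v0=D3 v1=D4 v2=A4 v3=A4 downbeat P5
bar 1: v0=C3 v1=G3 v2=B3 v3=B3 downbeat M7
bar 2: v0=D3 v1=B3 v2=F4 v3=F4 downbeat m3
bar 3: v0=E3 v1=G3 v2=D4 v3=G4 downbeat m3
bar 4: v0=C3 v1=A3 v2=E4 v3=E4 downbeat M3
bar 5: v0=D3 v1=D4 v2=A4 v3=A4 downbeat P5
  -> R1 @ bar 1 tick 0 v(2, 3): A4/A4 P1 -> B3/B3 P1 similar
  -> R2 @ bar 1 tick 0 v(0, 1): D3/D4 P8 -> C3/G3 P5 similar
  -> R4 @ bar 1 tick 0 v(0, 2): C3/B3 M7 untreated
  -> R4 @ bar 1 tick 0 v(0, 3): C3/B3 M7 untreated
  -> R7 @ bar 1 tick 0 v(2,): A4->B3 leap 10st
  -> R7 @ bar 1 tick 0 v(3,): A4->B3 leap 10st
  -> R1 @ bar 2 tick 0 v(2, 3): B3/B3 P1 -> F4/F4 P1 similar
  -> R7 @ bar 2 tick 0 v(2,): B3->F4 leap 6st
  -> R7 @ bar 2 tick 0 v(3,): B3->F4 leap 6st
  -> R2 @ bar 3 tick 0 v(1, 2): B3/F4 TT -> G3/D4 P5 similar
  -> R4 @ bar 3 tick 0 v(0, 2): E3/D4 m7 untreated
  -> R1 @ bar 4 tick 0 v(1, 2): G3/D4 P5 -> A3/E4 P5 similar
  -> R1 @ bar 5 tick 0 v(1, 2): A3/E4 P5 -> D4/A4 P5 similar
  -> R1 @ bar 5 tick 0 v(1, 3): A3/E4 P5 -> D4/A4 P5 similar
  -> R1 @ bar 5 tick 0 v(2, 3): E4/E4 P1 -> A4/A4 P1 similar
  -> R2 @ bar 5 tick 0 v(0, 1): C3/A3 M6 -> D3/D4 P8 similar
  -> R2 @ bar 5 tick 0 v(0, 2): C3/E4 M3 -> D3/A4 P5 similar
  -> R2 @ bar 5 tick 0 v(0, 3): C3/E4 M3 -> D3/A4 P5 similar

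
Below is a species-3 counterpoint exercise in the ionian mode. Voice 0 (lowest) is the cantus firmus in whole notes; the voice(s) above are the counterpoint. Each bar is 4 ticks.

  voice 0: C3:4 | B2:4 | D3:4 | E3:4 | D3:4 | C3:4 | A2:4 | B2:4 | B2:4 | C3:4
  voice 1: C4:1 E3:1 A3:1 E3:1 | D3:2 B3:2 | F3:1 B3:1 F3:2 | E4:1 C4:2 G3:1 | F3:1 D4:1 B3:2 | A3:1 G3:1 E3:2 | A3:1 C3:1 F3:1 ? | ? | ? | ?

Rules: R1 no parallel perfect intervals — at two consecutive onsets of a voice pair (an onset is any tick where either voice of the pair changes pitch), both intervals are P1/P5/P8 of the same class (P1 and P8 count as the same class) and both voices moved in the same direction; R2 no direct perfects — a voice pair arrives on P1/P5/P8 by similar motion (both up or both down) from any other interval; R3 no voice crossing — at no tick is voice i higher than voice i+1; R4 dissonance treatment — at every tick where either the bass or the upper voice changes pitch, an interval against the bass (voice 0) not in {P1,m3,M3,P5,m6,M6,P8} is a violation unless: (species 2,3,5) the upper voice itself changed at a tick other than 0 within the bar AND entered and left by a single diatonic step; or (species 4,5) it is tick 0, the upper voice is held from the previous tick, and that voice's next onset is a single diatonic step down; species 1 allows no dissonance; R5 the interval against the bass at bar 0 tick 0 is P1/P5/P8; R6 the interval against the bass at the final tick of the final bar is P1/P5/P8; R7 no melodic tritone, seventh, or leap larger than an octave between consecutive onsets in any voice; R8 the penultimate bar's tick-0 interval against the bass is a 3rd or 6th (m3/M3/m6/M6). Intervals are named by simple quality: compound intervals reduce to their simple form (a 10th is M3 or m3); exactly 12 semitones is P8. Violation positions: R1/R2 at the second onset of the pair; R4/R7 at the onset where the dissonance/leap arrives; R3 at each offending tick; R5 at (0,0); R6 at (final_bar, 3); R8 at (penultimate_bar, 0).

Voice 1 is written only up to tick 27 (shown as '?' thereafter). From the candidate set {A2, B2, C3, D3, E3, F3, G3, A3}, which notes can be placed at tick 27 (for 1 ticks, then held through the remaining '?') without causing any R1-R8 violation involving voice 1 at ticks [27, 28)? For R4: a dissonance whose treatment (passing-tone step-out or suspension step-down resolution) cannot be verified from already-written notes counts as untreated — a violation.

A2: legal
B2: violates R4,R7
C3: legal
D3: violates R4
E3: legal
F3: legal
G3: violates R4
A3: legal

{A2, A3, C3, E3, F3}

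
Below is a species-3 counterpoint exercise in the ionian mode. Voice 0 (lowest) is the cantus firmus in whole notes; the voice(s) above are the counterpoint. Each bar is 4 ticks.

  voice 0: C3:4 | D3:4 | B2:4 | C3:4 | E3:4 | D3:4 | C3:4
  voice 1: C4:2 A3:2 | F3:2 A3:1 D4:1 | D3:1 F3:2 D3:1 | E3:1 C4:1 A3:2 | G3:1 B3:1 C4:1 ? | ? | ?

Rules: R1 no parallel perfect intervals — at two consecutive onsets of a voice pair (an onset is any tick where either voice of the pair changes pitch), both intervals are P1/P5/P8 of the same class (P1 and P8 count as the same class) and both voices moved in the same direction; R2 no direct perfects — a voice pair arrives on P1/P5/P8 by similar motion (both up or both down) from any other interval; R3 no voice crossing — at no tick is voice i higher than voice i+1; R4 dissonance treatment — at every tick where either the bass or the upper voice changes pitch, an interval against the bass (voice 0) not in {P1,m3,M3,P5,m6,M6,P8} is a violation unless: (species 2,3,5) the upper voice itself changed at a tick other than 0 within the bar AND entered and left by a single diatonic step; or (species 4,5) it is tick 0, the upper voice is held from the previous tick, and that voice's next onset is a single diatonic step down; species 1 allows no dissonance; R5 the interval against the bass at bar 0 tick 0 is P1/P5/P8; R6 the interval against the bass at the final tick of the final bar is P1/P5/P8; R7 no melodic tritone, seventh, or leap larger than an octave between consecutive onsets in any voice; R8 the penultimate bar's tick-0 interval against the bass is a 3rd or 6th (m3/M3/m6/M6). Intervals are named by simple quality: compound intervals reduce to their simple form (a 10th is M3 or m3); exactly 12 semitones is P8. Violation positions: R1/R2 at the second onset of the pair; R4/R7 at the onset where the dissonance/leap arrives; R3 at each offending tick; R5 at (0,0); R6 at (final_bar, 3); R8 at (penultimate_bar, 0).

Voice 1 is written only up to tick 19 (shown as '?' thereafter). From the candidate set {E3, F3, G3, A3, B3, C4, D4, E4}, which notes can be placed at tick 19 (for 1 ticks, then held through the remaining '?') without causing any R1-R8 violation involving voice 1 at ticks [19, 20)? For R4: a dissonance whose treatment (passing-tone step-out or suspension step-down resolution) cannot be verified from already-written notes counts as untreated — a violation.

{B3, C4, E3, E4, G3}

E3: legal
F3: violates R4
G3: legal
A3: violates R4
B3: legal
C4: legal
D4: violates R4
E4: legal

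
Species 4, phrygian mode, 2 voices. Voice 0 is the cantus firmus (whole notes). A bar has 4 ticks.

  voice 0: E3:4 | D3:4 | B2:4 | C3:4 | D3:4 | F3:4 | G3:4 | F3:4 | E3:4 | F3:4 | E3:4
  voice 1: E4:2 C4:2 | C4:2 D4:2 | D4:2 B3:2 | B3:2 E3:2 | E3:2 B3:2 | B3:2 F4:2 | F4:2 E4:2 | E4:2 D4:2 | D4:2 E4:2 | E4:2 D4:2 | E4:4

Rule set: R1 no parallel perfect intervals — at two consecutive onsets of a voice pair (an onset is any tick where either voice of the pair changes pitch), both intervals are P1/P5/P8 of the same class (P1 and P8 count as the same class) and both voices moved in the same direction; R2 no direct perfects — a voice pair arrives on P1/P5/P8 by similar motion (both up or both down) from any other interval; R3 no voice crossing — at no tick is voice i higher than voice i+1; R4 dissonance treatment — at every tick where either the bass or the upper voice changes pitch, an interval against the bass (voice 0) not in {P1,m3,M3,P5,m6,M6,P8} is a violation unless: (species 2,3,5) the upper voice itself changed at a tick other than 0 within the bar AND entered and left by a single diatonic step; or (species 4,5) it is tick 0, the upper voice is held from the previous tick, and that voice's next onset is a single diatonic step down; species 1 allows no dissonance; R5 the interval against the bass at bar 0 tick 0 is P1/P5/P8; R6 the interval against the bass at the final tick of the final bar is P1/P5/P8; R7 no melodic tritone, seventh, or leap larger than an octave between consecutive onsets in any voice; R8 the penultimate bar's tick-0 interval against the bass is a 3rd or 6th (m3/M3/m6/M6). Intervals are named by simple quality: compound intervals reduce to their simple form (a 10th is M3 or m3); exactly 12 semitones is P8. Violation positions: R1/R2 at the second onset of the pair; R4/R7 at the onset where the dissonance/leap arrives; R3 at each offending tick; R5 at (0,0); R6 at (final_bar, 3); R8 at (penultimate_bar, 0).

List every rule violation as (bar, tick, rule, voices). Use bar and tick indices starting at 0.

(1, 0, R4, (0, 1))
(3, 0, R4, (0, 1))
(4, 0, R4, (0, 1))
(5, 0, R4, (0, 1))
(5, 2, R7, (1,))
(8, 0, R4, (0, 1))
(9, 0, R8, (0, 1))

bar 0: v0=E3 v1=E4 downbeat P8
bar 1: v0=D3 v1=C4 downbeat m7
bar 2: v0=B2 v1=D4 downbeat m3
bar 3: v0=C3 v1=B3 downbeat M7
bar 4: v0=D3 v1=E3 downbeat M2
bar 5: v0=F3 v1=B3 downbeat TT
bar 6: v0=G3 v1=F4 downbeat m7
bar 7: v0=F3 v1=E4 downbeat M7
bar 8: v0=E3 v1=D4 downbeat m7
bar 9: v0=F3 v1=E4 downbeat M7
bar 10: v0=E3 v1=E4 downbeat P8
  -> R4 @ bar 1 tick 0 v(0, 1): D3/C4 m7 untreated
  -> R4 @ bar 3 tick 0 v(0, 1): C3/B3 M7 untreated
  -> R4 @ bar 4 tick 0 v(0, 1): D3/E3 M2 untreated
  -> R4 @ bar 5 tick 0 v(0, 1): F3/B3 TT untreated
  -> R7 @ bar 5 tick 2 v(1,): B3->F4 leap 6st
  -> R4 @ bar 8 tick 0 v(0, 1): E3/D4 m7 untreated
  -> R8 @ bar 9 tick 0 v(0, 1): penult M7 not 3rd/6th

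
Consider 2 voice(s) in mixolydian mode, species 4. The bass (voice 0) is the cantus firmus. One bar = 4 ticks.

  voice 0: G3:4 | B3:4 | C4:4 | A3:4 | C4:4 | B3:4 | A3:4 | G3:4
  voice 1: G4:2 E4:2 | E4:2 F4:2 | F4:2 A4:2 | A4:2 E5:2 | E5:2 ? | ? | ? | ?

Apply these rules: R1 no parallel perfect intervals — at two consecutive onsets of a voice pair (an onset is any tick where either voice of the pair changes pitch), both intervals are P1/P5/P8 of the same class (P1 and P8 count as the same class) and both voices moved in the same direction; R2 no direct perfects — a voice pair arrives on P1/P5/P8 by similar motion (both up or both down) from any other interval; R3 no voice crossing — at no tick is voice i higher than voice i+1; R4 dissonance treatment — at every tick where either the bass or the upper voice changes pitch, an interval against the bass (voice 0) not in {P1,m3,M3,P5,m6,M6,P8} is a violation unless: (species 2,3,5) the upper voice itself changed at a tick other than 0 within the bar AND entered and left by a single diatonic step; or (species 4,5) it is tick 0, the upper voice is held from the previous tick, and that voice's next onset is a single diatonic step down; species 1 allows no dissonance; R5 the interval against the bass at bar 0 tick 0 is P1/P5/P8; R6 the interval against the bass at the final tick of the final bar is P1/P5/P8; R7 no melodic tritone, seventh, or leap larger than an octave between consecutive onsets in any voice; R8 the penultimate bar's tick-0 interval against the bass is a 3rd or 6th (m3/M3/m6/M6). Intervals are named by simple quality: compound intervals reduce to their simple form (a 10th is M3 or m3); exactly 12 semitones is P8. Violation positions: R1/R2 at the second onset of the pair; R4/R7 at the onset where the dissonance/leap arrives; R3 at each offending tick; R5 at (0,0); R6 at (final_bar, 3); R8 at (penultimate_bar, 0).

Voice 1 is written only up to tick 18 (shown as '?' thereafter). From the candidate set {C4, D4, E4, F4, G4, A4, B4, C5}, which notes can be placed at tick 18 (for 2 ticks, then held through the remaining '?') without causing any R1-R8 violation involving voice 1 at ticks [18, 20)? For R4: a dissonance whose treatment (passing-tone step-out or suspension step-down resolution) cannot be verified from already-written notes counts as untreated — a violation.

C4: violates R7
D4: violates R4,R7
E4: legal
F4: violates R4,R7
G4: legal
A4: legal
B4: violates R4
C5: legal

{A4, C5, E4, G4}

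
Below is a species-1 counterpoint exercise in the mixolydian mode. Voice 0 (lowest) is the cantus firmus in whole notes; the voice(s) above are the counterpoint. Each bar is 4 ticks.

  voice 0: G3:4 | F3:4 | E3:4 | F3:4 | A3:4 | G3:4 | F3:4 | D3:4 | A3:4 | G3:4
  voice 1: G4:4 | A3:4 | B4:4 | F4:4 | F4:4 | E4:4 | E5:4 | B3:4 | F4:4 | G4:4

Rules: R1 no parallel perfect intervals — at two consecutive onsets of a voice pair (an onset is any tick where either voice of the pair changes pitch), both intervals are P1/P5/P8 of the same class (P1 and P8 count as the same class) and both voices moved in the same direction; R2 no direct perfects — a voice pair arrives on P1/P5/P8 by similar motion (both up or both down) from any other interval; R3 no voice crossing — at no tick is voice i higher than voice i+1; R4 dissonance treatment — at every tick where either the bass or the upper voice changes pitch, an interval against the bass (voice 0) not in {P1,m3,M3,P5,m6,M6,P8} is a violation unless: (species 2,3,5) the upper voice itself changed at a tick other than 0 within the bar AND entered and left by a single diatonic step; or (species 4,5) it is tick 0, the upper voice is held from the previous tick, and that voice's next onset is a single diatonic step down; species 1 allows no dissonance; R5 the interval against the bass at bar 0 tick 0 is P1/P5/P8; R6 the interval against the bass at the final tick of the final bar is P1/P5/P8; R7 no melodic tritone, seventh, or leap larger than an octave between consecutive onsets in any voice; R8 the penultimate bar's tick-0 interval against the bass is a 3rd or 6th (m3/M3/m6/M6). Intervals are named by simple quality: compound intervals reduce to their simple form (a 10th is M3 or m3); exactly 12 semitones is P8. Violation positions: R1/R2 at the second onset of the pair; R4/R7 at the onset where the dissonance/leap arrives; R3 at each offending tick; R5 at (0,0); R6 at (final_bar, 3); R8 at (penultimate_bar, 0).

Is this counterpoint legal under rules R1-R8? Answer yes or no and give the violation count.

No (6 violations)

bar 0: v0=G3 v1=G4 (P8)
bar 1: v0=F3 v1=A3 (M3)
bar 2: v0=E3 v1=B4 (P5)
bar 3: v0=F3 v1=F4 (P8)
bar 4: v0=A3 v1=F4 (m6)
bar 5: v0=G3 v1=E4 (M6)
bar 6: v0=F3 v1=E5 (M7)
bar 7: v0=D3 v1=B3 (M6)
bar 8: v0=A3 v1=F4 (m6)
bar 9: v0=G3 v1=G4 (P8)
  R7 @ bar1.0: G4->A3 leap 10st
  R7 @ bar2.0: A3->B4 leap 14st
  R7 @ bar3.0: B4->F4 leap 6st
  R4 @ bar6.0: F3/E5 M7 untreated
  R7 @ bar7.0: E5->B3 leap 17st
  R7 @ bar8.0: B3->F4 leap 6st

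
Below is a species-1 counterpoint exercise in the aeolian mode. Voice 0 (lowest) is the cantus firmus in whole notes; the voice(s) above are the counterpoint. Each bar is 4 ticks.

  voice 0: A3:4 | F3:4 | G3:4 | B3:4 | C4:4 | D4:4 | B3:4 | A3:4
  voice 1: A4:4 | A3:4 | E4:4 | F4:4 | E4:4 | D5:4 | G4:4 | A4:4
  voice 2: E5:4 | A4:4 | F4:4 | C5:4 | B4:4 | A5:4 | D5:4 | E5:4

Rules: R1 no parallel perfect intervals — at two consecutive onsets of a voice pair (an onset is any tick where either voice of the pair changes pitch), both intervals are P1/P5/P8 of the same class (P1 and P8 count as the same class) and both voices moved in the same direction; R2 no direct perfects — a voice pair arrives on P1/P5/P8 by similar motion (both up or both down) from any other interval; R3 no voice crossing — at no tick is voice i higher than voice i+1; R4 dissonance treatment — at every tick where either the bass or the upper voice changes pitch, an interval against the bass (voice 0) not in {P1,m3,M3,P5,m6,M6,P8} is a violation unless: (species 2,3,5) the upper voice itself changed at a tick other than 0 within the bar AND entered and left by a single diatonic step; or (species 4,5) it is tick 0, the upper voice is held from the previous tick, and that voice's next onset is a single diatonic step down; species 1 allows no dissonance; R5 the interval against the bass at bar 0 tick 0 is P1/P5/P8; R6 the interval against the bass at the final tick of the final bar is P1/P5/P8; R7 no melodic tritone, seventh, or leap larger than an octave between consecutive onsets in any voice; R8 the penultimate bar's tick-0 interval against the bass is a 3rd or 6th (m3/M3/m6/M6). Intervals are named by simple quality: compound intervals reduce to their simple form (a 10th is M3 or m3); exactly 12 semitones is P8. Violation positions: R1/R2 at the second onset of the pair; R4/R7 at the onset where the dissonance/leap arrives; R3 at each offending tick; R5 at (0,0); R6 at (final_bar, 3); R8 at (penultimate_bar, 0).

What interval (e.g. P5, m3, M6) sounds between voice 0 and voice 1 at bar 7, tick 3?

voice 0=A3 voice 1=A4 -> P8

P8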